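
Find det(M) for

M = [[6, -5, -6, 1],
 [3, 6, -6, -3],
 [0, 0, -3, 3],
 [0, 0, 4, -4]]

M is block upper-triangular with a 2×2 block and a 2×2 block on the diagonal, so its determinant equals the product of the determinants of the diagonal blocks.
det of the 2×2 block = 51
det of the 2×2 block = 0
det = (51)·(0) = 0

det(M) = 0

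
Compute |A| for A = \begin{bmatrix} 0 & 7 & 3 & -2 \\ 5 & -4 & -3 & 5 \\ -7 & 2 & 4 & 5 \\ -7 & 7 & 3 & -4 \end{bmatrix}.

-851

Expand along row 1 (it has 1 zero):
  − (7) · M_12   where M_12 = det([5 -3 5; -7 4 5; -7 3 -4]) = 69
  + (3) · M_13   where M_13 = det([5 -4 5; -7 2 5; -7 7 -4]) = -138
  − (-2) · M_14   where M_14 = det([5 -4 -3; -7 2 4; -7 7 3]) = 23
det = (-1)·(7)·(69) + (+1)·(3)·(-138) + (-1)·(-2)·(23) = -851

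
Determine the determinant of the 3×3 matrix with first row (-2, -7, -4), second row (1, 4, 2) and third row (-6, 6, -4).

-8

Expand along row 1:
  + (-2) · |4 2; 6 -4| = (-2)·(-16 − 12) = 56
  − (-7) · |1 2; -6 -4| = −(-7)·(-4 − (-12)) = 56
  + (-4) · |1 4; -6 6| = (-4)·(6 − (-24)) = -120
Sum: (56) + (56) + (-120) = -8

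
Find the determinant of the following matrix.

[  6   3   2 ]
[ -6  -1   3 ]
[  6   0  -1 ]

Expand along column 2:
  − 3 · |-6 3; 6 -1| = −3·(6 − 18) = 36
  + (-1) · |6 2; 6 -1| = (-1)·(-6 − 12) = 18
Sum: (36) + (18) = 54

54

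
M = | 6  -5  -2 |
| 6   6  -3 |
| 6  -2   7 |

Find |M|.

det(M) = 612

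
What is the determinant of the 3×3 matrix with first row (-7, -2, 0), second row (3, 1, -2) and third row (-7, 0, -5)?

The determinant is -23.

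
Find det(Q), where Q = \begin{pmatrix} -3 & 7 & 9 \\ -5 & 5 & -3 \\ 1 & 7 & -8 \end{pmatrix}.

-604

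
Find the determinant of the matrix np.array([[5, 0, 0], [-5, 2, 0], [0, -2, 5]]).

The matrix is lower triangular, so the determinant is the product of the diagonal entries:
det = (5) · (2) · (5) = 50

50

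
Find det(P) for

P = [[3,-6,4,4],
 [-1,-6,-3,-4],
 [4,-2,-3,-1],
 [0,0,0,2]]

460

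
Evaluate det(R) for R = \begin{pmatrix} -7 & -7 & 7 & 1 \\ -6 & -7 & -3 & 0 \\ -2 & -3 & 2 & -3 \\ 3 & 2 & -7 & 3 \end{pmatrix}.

355

Expand along row 2 (it has 1 zero):
  − (-6) · M_21   where M_21 = det([-7 7 1; -3 2 -3; 2 -7 3]) = 143
  + (-7) · M_22   where M_22 = det([-7 7 1; -2 2 -3; 3 -7 3]) = 92
  − (-3) · M_23   where M_23 = det([-7 -7 1; -2 -3 -3; 3 2 3]) = 47
det = (-1)·(-6)·(143) + (+1)·(-7)·(92) + (-1)·(-3)·(47) = 355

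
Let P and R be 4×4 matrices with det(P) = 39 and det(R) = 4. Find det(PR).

det(PR) = det(P)·det(R) = (39)·(4) = 156

The determinant is 156.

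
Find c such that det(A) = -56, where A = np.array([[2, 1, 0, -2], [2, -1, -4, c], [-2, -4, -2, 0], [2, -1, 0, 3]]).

c = -9

Expanding along the column containing c, det(A) is linear in c: det(A) = (-8)·c + (-128).
Set (-8)·c + (-128) = -56  ⇒  (-8)·c = 72  ⇒  c = -9.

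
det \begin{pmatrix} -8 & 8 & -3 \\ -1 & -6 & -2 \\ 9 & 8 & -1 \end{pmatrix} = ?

The determinant is -466.

Expand along row 1:
  + (-8) · |-6 -2; 8 -1| = (-8)·(6 − (-16)) = -176
  − 8 · |-1 -2; 9 -1| = −8·(1 − (-18)) = -152
  + (-3) · |-1 -6; 9 8| = (-3)·(-8 − (-54)) = -138
Sum: (-176) + (-152) + (-138) = -466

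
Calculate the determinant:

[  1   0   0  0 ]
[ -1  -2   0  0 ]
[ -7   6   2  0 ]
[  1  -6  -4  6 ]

The matrix is lower triangular, so the determinant is the product of the diagonal entries:
det = (1) · (-2) · (2) · (6) = -24

-24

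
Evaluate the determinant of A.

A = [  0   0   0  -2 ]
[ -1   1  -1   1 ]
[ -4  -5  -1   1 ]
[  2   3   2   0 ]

|A| = 30

Expand along row 1 (it has 3 zeros):
  − (-2) · M_14   where M_14 = det([-1 1 -1; -4 -5 -1; 2 3 2]) = 15
det = (-1)·(-2)·(15) = 30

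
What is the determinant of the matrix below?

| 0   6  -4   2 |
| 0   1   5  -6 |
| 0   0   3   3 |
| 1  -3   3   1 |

Expand along column 1 (it has 3 zeros):
  − (1) · M_41   where M_41 = det([6 -4 2; 1 5 -6; 0 3 3]) = 216
det = (-1)·(1)·(216) = -216

-216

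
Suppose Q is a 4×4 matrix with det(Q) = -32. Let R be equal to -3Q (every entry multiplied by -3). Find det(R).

|R| = -2592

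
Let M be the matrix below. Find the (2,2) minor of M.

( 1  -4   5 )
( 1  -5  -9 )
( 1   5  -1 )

Delete row 2 and column 2; the remaining 2×2 submatrix is [1 5; 1 -1].
Its determinant is 1·(-1) − 5·1 = -6.

-6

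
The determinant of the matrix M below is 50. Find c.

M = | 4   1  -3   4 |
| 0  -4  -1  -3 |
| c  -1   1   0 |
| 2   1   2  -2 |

-6

Expanding along the row containing c, det(M) is linear in c: det(M) = (13)·c + (128).
Set (13)·c + (128) = 50  ⇒  (13)·c = -78  ⇒  c = -6.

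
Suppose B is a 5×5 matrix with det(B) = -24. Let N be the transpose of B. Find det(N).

The determinant is -24.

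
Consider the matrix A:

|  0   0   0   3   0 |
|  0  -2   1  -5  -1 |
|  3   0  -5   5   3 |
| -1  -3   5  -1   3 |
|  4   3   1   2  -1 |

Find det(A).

|A| = 1122

Expand along row 1 (it has 4 zeros):
  − (3) · M_14   where M_14 = det([0 -2 1 -1; 3 0 -5 3; -1 -3 5 3; 4 3 1 -1]) = -374
det = (-1)·(3)·(-374) = 1122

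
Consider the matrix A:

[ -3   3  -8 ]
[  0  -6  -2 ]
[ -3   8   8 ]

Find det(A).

Expand along row 2:
  + (-6) · |-3 -8; -3 8| = (-6)·(-24 − 24) = 288
  − (-2) · |-3 3; -3 8| = −(-2)·(-24 − (-9)) = -30
Sum: (288) + (-30) = 258

det(A) = 258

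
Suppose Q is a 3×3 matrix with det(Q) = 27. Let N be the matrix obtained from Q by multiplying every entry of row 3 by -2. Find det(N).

Scaling one row by -2 multiplies the determinant by -2.
det(N) = (-2)·(27) = -54

-54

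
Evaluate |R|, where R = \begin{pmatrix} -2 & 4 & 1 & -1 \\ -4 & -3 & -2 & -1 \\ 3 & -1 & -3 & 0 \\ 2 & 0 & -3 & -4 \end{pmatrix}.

Expand along row 3 (it has 1 zero):
  + (3) · M_31   where M_31 = det([4 1 -1; -3 -2 -1; 0 -3 -4]) = -1
  − (-1) · M_32   where M_32 = det([-2 1 -1; -4 -2 -1; 2 -3 -4]) = -44
  + (-3) · M_33   where M_33 = det([-2 4 -1; -4 -3 -1; 2 0 -4]) = -102
det = (+1)·(3)·(-1) + (-1)·(-1)·(-44) + (+1)·(-3)·(-102) = 259

The determinant is 259.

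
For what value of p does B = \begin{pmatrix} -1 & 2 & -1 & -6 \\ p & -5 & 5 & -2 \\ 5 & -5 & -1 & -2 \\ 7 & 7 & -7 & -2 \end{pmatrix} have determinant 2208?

Expanding along the column containing p, det(B) is linear in p: det(B) = (252)·p + (1452).
Set (252)·p + (1452) = 2208  ⇒  (252)·p = 756  ⇒  p = 3.

3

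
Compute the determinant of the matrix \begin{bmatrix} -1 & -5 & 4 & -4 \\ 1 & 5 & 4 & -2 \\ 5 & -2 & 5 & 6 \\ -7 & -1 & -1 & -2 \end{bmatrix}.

The determinant is -2210.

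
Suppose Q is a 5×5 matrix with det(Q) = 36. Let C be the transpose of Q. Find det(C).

det(Qᵀ) = det(Q).
det(C) = (1)·(36) = 36

|C| = 36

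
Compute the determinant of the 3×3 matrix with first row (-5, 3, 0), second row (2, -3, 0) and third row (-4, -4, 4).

36

Expand along column 3:
  + 4 · |-5 3; 2 -3| = 4·(15 − 6) = 36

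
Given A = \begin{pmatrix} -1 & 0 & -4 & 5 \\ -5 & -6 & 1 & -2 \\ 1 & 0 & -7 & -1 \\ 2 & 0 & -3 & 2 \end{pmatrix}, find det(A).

The determinant is -528.

Expand along column 2 (it has 3 zeros):
  + (-6) · M_22   where M_22 = det([-1 -4 5; 1 -7 -1; 2 -3 2]) = 88
det = (+1)·(-6)·(88) = -528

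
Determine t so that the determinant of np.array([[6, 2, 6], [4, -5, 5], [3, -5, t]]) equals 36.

Expanding along the column containing t, det(A) is linear in t: det(A) = (-38)·t + (150).
Set (-38)·t + (150) = 36  ⇒  (-38)·t = -114  ⇒  t = 3.

t = 3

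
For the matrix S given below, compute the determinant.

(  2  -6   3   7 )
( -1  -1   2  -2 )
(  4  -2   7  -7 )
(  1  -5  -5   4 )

1158

Expand along row 1:
  + (2) · M_11   where M_11 = det([-1 2 -2; -2 7 -7; -5 -5 4]) = 3
  − (-6) · M_12   where M_12 = det([-1 2 -2; 4 7 -7; 1 -5 4]) = 15
  + (3) · M_13   where M_13 = det([-1 -1 -2; 4 -2 -7; 1 -5 4]) = 102
  − (7) · M_14   where M_14 = det([-1 -1 2; 4 -2 7; 1 -5 -5]) = -108
det = (+1)·(2)·(3) + (-1)·(-6)·(15) + (+1)·(3)·(102) + (-1)·(7)·(-108) = 1158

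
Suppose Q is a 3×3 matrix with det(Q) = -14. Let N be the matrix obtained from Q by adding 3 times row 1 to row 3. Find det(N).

Adding a multiple of one row to another leaves the determinant unchanged.
det(N) = (1)·(-14) = -14

The determinant is -14.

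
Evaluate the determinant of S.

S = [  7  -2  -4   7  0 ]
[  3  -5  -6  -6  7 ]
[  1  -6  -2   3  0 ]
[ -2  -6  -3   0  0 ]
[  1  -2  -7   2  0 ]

Expand along column 5 (it has 4 zeros):
  − (7) · M_25   where M_25 = det([7 -2 -4 7; 1 -6 -2 3; -2 -6 -3 0; 1 -2 -7 2]) = 112
det = (-1)·(7)·(112) = -784

|S| = -784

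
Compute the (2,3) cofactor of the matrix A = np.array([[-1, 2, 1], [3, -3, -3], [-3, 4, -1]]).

-2

Delete row 2 and column 3; the remaining 2×2 submatrix is [-1 2; -3 4].
Its determinant is (-1)·4 − 2·(-3) = 2.
The cofactor carries sign (−1)^(2+3) = −1, so C_{2,3} = −(2) = -2.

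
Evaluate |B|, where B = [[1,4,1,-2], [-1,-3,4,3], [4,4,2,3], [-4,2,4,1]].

Expand along row 1:
  + (1) · M_11   where M_11 = det([-3 4 3; 4 2 3; 2 4 1]) = 74
  − (4) · M_12   where M_12 = det([-1 4 3; 4 2 3; -4 4 1]) = 18
  + (1) · M_13   where M_13 = det([-1 -3 3; 4 4 3; -4 2 1]) = 122
  − (-2) · M_14   where M_14 = det([-1 -3 4; 4 4 2; -4 2 4]) = 156
det = (+1)·(1)·(74) + (-1)·(4)·(18) + (+1)·(1)·(122) + (-1)·(-2)·(156) = 436

det(B) = 436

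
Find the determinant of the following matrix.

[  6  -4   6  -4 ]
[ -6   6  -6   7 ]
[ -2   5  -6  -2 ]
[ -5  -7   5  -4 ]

Expand along row 1:
  + (6) · M_11   where M_11 = det([6 -6 7; 5 -6 -2; -7 5 -4]) = -119
  − (-4) · M_12   where M_12 = det([-6 -6 7; -2 -6 -2; -5 5 -4]) = -496
  + (6) · M_13   where M_13 = det([-6 6 7; -2 5 -2; -5 -7 -4]) = 489
  − (-4) · M_14   where M_14 = det([-6 6 -6; -2 5 -6; -5 -7 5]) = 108
det = (+1)·(6)·(-119) + (-1)·(-4)·(-496) + (+1)·(6)·(489) + (-1)·(-4)·(108) = 668

The determinant is 668.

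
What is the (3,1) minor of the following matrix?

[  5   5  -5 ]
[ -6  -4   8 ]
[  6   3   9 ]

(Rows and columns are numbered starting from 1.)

Delete row 3 and column 1; the remaining 2×2 submatrix is [5 -5; -4 8].
Its determinant is 5·8 − (-5)·(-4) = 20.

20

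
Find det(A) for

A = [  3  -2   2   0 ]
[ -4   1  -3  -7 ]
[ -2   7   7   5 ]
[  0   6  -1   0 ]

1114

Expand along row 4 (it has 2 zeros):
  + (6) · M_42   where M_42 = det([3 2 0; -4 -3 -7; -2 7 5]) = 170
  − (-1) · M_43   where M_43 = det([3 -2 0; -4 1 -7; -2 7 5]) = 94
det = (+1)·(6)·(170) + (-1)·(-1)·(94) = 1114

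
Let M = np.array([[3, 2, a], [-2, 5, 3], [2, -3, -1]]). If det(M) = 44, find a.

Expanding along the row containing a, det(M) is linear in a: det(M) = (-4)·a + (20).
Set (-4)·a + (20) = 44  ⇒  (-4)·a = 24  ⇒  a = -6.

-6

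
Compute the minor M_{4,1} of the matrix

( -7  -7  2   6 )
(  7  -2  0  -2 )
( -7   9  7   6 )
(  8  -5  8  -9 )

Delete row 4 and column 1; the remaining 3×3 submatrix is [-7 2 6; -2 0 -2; 9 7 6].
Its determinant is -194.

The minor is -194.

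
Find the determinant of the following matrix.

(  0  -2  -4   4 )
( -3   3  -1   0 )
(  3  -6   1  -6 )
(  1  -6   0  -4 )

The determinant is -192.

Expand along row 1 (it has 1 zero):
  − (-2) · M_12   where M_12 = det([-3 -1 0; 3 1 -6; 1 0 -4]) = 6
  + (-4) · M_13   where M_13 = det([-3 3 0; 3 -6 -6; 1 -6 -4]) = 54
  − (4) · M_14   where M_14 = det([-3 3 -1; 3 -6 1; 1 -6 0]) = -3
det = (-1)·(-2)·(6) + (+1)·(-4)·(54) + (-1)·(4)·(-3) = -192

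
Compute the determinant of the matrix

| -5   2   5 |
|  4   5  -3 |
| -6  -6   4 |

Expand along column 1:
  + (-5) · |5 -3; -6 4| = (-5)·(20 − 18) = -10
  − 4 · |2 5; -6 4| = −4·(8 − (-30)) = -152
  + (-6) · |2 5; 5 -3| = (-6)·(-6 − 25) = 186
Sum: (-10) + (-152) + (186) = 24

24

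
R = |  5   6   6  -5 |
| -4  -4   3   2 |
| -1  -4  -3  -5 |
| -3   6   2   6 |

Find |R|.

|R| = -1822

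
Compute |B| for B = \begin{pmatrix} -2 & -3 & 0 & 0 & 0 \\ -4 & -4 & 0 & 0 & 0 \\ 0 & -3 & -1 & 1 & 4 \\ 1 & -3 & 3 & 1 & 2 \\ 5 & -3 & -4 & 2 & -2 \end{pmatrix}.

|B| = -176

B is block lower-triangular with a 2×2 block and a 3×3 block on the diagonal, so its determinant equals the product of the determinants of the diagonal blocks.
det of the 2×2 block = -4
det of the 3×3 block = 44
det = (-4)·(44) = -176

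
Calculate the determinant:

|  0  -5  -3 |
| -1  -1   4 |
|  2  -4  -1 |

-53

Expand along row 1:
  − (-5) · |-1 4; 2 -1| = −(-5)·(1 − 8) = -35
  + (-3) · |-1 -1; 2 -4| = (-3)·(4 − (-2)) = -18
Sum: (-35) + (-18) = -53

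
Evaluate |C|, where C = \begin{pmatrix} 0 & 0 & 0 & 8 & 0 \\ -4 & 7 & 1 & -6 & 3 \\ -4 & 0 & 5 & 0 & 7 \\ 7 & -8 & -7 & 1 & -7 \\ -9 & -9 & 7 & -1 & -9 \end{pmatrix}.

-20320

Expand along row 1 (it has 4 zeros):
  − (8) · M_14   where M_14 = det([-4 7 1 3; -4 0 5 7; 7 -8 -7 -7; -9 -9 7 -9]) = 2540
det = (-1)·(8)·(2540) = -20320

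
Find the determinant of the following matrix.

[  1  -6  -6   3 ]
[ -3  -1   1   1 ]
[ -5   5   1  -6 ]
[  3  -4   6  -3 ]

-1490

Expand along row 1:
  + (1) · M_11   where M_11 = det([-1 1 1; 5 1 -6; -4 6 -3]) = 40
  − (-6) · M_12   where M_12 = det([-3 1 1; -5 1 -6; 3 6 -3]) = -165
  + (-6) · M_13   where M_13 = det([-3 -1 1; -5 5 -6; 3 -4 -3]) = 155
  − (3) · M_14   where M_14 = det([-3 -1 1; -5 5 1; 3 -4 6]) = -130
det = (+1)·(1)·(40) + (-1)·(-6)·(-165) + (+1)·(-6)·(155) + (-1)·(3)·(-130) = -1490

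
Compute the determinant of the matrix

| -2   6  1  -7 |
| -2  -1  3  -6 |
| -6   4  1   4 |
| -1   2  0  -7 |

559

Expand along row 4 (it has 1 zero):
  − (-1) · M_41   where M_41 = det([6 1 -7; -1 3 -6; 4 1 4]) = 179
  + (2) · M_42   where M_42 = det([-2 1 -7; -2 3 -6; -6 1 4]) = -104
  + (-7) · M_44   where M_44 = det([-2 6 1; -2 -1 3; -6 4 1]) = -84
det = (-1)·(-1)·(179) + (+1)·(2)·(-104) + (+1)·(-7)·(-84) = 559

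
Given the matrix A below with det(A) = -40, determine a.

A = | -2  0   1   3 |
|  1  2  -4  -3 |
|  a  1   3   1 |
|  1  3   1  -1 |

a = -1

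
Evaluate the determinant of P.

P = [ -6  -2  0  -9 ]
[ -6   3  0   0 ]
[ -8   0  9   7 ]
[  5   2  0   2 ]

det(P) = 1647

Expand along column 3 (it has 3 zeros):
  + (9) · M_33   where M_33 = det([-6 -2 -9; -6 3 0; 5 2 2]) = 183
det = (+1)·(9)·(183) = 1647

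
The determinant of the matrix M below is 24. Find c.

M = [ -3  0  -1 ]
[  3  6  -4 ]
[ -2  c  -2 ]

Expanding along the column containing c, det(M) is linear in c: det(M) = (-15)·c + (24).
Set (-15)·c + (24) = 24  ⇒  (-15)·c = 0  ⇒  c = 0.

c = 0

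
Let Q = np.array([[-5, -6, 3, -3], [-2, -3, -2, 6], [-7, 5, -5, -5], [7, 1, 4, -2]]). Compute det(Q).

Expand along row 1:
  + (-5) · M_11   where M_11 = det([-3 -2 6; 5 -5 -5; 1 4 -2]) = 50
  − (-6) · M_12   where M_12 = det([-2 -2 6; -7 -5 -5; 7 4 -2]) = 80
  + (3) · M_13   where M_13 = det([-2 -3 6; -7 5 -5; 7 1 -2]) = -95
  − (-3) · M_14   where M_14 = det([-2 -3 -2; -7 5 -5; 7 1 4]) = 55
det = (+1)·(-5)·(50) + (-1)·(-6)·(80) + (+1)·(3)·(-95) + (-1)·(-3)·(55) = 110

The determinant is 110.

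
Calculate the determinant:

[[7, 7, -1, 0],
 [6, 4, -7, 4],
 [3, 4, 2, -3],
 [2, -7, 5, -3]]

-650

Expand along row 1 (it has 1 zero):
  + (7) · M_11   where M_11 = det([4 -7 4; 4 2 -3; -7 5 -3]) = -59
  − (7) · M_12   where M_12 = det([6 -7 4; 3 2 -3; 2 5 -3]) = 77
  + (-1) · M_13   where M_13 = det([6 4 4; 3 4 -3; 2 -7 -3]) = -302
det = (+1)·(7)·(-59) + (-1)·(7)·(77) + (+1)·(-1)·(-302) = -650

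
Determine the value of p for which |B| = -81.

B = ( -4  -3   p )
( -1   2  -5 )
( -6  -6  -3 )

p = -8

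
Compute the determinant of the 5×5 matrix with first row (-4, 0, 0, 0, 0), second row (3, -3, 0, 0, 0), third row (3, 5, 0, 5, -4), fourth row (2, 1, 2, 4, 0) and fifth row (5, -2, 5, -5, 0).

1440

The matrix is block lower-triangular with a 2×2 block and a 3×3 block on the diagonal, so its determinant equals the product of the determinants of the diagonal blocks.
det of the 2×2 block = 12
det of the 3×3 block = 120
det = (12)·(120) = 1440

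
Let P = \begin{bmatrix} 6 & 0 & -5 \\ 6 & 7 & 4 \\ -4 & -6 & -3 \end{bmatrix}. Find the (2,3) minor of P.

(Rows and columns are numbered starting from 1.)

Delete row 2 and column 3; the remaining 2×2 submatrix is [6 0; -4 -6].
Its determinant is 6·(-6) − 0·(-4) = -36.

The minor is -36.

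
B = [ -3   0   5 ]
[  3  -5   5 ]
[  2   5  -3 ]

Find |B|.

Expand along row 1:
  + (-3) · |-5 5; 5 -3| = (-3)·(15 − 25) = 30
  + 5 · |3 -5; 2 5| = 5·(15 − (-10)) = 125
Sum: (30) + (125) = 155

|B| = 155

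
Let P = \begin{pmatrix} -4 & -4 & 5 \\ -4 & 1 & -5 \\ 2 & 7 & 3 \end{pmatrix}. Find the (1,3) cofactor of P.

-30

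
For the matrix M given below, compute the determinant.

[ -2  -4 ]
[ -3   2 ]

det(M) = (-2)·2 − (-4)·(-3) = -4 − 12 = -16

-16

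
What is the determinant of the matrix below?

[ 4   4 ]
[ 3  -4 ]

-28

det = 4·(-4) − 4·3 = -16 − 12 = -28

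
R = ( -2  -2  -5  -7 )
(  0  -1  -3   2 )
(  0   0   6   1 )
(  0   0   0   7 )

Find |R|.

det(R) = 84

R is upper triangular, so det(R) is the product of the diagonal entries:
det = (-2) · (-1) · (6) · (7) = 84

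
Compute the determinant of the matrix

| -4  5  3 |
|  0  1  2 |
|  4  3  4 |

The determinant is 36.

Expand along row 2:
  + 1 · |-4 3; 4 4| = 1·(-16 − 12) = -28
  − 2 · |-4 5; 4 3| = −2·(-12 − 20) = 64
Sum: (-28) + (64) = 36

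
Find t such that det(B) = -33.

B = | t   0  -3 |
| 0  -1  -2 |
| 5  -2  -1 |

Expanding along the column containing t, det(B) is linear in t: det(B) = (-3)·t + (-15).
Set (-3)·t + (-15) = -33  ⇒  (-3)·t = -18  ⇒  t = 6.

t = 6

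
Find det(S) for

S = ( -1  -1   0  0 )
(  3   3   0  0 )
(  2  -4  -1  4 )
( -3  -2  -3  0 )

S is block lower-triangular with a 2×2 block and a 2×2 block on the diagonal, so its determinant equals the product of the determinants of the diagonal blocks.
det of the 2×2 block = 0
det of the 2×2 block = 12
det = (0)·(12) = 0

det(S) = 0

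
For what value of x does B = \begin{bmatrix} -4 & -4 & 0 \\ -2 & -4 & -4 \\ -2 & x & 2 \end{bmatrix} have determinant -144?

Expanding along the column containing x, det(B) is linear in x: det(B) = (-16)·x + (-16).
Set (-16)·x + (-16) = -144  ⇒  (-16)·x = -128  ⇒  x = 8.

x = 8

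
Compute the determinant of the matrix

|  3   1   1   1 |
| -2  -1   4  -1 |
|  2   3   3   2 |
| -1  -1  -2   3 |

The determinant is -129.

Expand along row 1:
  + (3) · M_11   where M_11 = det([-1 4 -1; 3 3 2; -1 -2 3]) = -54
  − (1) · M_12   where M_12 = det([-2 4 -1; 2 3 2; -1 -2 3]) = -57
  + (1) · M_13   where M_13 = det([-2 -1 -1; 2 3 2; -1 -1 3]) = -15
  − (1) · M_14   where M_14 = det([-2 -1 4; 2 3 3; -1 -1 -2]) = 9
det = (+1)·(3)·(-54) + (-1)·(1)·(-57) + (+1)·(1)·(-15) + (-1)·(1)·(9) = -129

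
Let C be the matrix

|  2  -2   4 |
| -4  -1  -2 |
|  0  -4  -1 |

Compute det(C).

The determinant is 58.

Expand along column 1:
  + 2 · |-1 -2; -4 -1| = 2·(1 − 8) = -14
  − (-4) · |-2 4; -4 -1| = −(-4)·(2 − (-16)) = 72
Sum: (-14) + (72) = 58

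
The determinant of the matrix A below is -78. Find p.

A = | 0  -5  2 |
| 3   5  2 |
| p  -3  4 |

p = 6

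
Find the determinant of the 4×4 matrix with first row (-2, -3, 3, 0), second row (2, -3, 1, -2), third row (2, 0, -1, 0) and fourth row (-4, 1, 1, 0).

4

Expand along column 4 (it has 3 zeros):
  + (-2) · M_24   where M_24 = det([-2 -3 3; 2 0 -1; -4 1 1]) = -2
det = (+1)·(-2)·(-2) = 4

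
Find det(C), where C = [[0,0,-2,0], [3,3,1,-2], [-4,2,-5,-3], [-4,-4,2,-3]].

Expand along row 1 (it has 3 zeros):
  + (-2) · M_13   where M_13 = det([3 3 -2; -4 2 -3; -4 -4 -3]) = -102
det = (+1)·(-2)·(-102) = 204

|C| = 204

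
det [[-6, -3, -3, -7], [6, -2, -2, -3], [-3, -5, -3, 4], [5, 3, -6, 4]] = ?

Expand along row 1:
  + (-6) · M_11   where M_11 = det([-2 -2 -3; -5 -3 4; 3 -6 4]) = -205
  − (-3) · M_12   where M_12 = det([6 -2 -3; -3 -3 4; 5 -6 4]) = -91
  + (-3) · M_13   where M_13 = det([6 -2 -3; -3 -5 4; 5 3 4]) = -304
  − (-7) · M_14   where M_14 = det([6 -2 -2; -3 -5 -3; 5 3 -6]) = 268
det = (+1)·(-6)·(-205) + (-1)·(-3)·(-91) + (+1)·(-3)·(-304) + (-1)·(-7)·(268) = 3745

3745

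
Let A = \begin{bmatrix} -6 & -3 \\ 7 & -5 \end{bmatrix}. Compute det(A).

det(A) = (-6)·(-5) − (-3)·7 = 30 − (-21) = 51

51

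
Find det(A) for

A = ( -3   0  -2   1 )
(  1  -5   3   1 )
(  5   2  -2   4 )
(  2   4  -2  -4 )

The determinant is 286.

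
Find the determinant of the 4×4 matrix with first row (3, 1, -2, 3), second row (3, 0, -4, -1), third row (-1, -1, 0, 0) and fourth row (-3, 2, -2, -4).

-84

Expand along row 3 (it has 2 zeros):
  + (-1) · M_31   where M_31 = det([1 -2 3; 0 -4 -1; 2 -2 -4]) = 42
  − (-1) · M_32   where M_32 = det([3 -2 3; 3 -4 -1; -3 -2 -4]) = -42
det = (+1)·(-1)·(42) + (-1)·(-1)·(-42) = -84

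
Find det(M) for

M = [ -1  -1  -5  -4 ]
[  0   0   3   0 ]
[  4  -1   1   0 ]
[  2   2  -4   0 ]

The determinant is 120.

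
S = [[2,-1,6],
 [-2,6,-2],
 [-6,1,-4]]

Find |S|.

The determinant is 156.

Expand along column 1:
  + 2 · |6 -2; 1 -4| = 2·(-24 − (-2)) = -44
  − (-2) · |-1 6; 1 -4| = −(-2)·(4 − 6) = -4
  + (-6) · |-1 6; 6 -2| = (-6)·(2 − 36) = 204
Sum: (-44) + (-4) + (204) = 156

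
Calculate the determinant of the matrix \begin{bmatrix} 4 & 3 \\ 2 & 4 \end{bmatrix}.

det = 4·4 − 3·2 = 16 − 6 = 10

10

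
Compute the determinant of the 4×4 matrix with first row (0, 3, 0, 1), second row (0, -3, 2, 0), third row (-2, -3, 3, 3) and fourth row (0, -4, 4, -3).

44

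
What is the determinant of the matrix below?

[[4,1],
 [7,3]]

det = 4·3 − 1·7 = 12 − 7 = 5

5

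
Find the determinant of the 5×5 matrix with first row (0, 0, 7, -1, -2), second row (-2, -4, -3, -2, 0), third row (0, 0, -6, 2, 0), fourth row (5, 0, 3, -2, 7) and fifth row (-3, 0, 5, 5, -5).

The determinant is -1328.

Expand along column 2 (it has 4 zeros):
  + (-4) · M_22   where M_22 = det([0 7 -1 -2; 0 -6 2 0; 5 3 -2 7; -3 5 5 -5]) = 332
det = (+1)·(-4)·(332) = -1328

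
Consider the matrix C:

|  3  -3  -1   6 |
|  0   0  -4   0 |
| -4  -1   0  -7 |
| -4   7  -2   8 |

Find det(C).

|C| = -996

Expand along row 2 (it has 3 zeros):
  − (-4) · M_23   where M_23 = det([3 -3 6; -4 -1 -7; -4 7 8]) = -249
det = (-1)·(-4)·(-249) = -996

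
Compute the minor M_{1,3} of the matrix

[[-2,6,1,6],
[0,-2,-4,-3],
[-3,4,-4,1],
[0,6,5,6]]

18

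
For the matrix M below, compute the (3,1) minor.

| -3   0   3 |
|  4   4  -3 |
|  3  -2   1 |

The minor is -12.

Delete row 3 and column 1; the remaining 2×2 submatrix is [0 3; 4 -3].
Its determinant is 0·(-3) − 3·4 = -12.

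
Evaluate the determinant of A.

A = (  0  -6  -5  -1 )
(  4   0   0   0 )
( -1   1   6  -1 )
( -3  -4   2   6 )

|A| = 976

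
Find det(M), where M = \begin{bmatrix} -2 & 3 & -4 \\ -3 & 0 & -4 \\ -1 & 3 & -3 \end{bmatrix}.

Expand along row 2:
  − (-3) · |3 -4; 3 -3| = −(-3)·(-9 − (-12)) = 9
  − (-4) · |-2 3; -1 3| = −(-4)·(-6 − (-3)) = -12
Sum: (9) + (-12) = -3

-3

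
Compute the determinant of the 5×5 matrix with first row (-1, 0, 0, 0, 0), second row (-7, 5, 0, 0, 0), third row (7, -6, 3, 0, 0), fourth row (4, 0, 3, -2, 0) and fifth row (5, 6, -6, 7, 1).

The determinant is 30.

The matrix is lower triangular, so the determinant is the product of the diagonal entries:
det = (-1) · (5) · (3) · (-2) · (1) = 30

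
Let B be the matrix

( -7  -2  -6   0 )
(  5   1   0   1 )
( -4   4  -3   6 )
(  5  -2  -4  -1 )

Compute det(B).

-27

Expand along row 1 (it has 1 zero):
  + (-7) · M_11   where M_11 = det([1 0 1; 4 -3 6; -2 -4 -1]) = 5
  − (-2) · M_12   where M_12 = det([5 0 1; -4 -3 6; 5 -4 -1]) = 166
  + (-6) · M_13   where M_13 = det([5 1 1; -4 4 6; 5 -2 -1]) = 54
det = (+1)·(-7)·(5) + (-1)·(-2)·(166) + (+1)·(-6)·(54) = -27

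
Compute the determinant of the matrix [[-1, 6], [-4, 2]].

det = (-1)·2 − 6·(-4) = -2 − (-24) = 22

22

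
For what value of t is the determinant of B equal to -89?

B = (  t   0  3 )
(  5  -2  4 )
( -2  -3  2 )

-4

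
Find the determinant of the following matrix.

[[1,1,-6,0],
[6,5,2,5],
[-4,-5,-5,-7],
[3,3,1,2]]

Expand along row 1 (it has 1 zero):
  + (1) · M_11   where M_11 = det([5 2 5; -5 -5 -7; 3 1 2]) = 13
  − (1) · M_12   where M_12 = det([6 2 5; -4 -5 -7; 3 1 2]) = 11
  + (-6) · M_13   where M_13 = det([6 5 5; -4 -5 -7; 3 3 2]) = 16
det = (+1)·(1)·(13) + (-1)·(1)·(11) + (+1)·(-6)·(16) = -94

The determinant is -94.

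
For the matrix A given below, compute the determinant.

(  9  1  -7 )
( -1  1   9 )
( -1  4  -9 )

The determinant is -402.

Expand along row 1:
  + 9 · |1 9; 4 -9| = 9·(-9 − 36) = -405
  − 1 · |-1 9; -1 -9| = −1·(9 − (-9)) = -18
  + (-7) · |-1 1; -1 4| = (-7)·(-4 − (-1)) = 21
Sum: (-405) + (-18) + (21) = -402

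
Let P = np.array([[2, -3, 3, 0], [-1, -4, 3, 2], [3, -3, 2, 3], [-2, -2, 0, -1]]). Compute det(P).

The determinant is -82.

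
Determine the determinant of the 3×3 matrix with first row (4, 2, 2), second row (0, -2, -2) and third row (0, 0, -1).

8

The matrix is upper triangular, so the determinant is the product of the diagonal entries:
det = (4) · (-2) · (-1) = 8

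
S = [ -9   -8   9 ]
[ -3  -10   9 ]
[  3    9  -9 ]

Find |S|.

Expand along row 1:
  + (-9) · |-10 9; 9 -9| = (-9)·(90 − 81) = -81
  − (-8) · |-3 9; 3 -9| = −(-8)·(27 − 27) = 0
  + 9 · |-3 -10; 3 9| = 9·(-27 − (-30)) = 27
Sum: (-81) + (0) + (27) = -54

-54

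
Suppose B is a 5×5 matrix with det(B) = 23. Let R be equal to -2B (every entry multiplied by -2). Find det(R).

-736

For a 5×5 matrix, det(-2B) = (-2)^5·det(B) = -32·det(B).
det(R) = (-32)·(23) = -736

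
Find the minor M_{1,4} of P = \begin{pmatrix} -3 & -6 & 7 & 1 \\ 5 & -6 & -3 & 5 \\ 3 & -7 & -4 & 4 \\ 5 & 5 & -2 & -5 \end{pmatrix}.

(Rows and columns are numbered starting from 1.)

104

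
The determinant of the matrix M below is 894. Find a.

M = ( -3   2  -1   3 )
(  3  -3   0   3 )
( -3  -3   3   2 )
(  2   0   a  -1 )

a = 9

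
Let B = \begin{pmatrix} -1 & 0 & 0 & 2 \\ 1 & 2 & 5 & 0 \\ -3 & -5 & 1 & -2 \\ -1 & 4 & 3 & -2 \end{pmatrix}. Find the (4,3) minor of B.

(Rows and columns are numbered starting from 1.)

Delete row 4 and column 3; the remaining 3×3 submatrix is [-1 0 2; 1 2 0; -3 -5 -2].
Its determinant is 6.

6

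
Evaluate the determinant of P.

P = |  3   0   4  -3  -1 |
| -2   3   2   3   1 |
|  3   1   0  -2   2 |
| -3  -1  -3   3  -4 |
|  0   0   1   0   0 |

Expand along row 5 (it has 4 zeros):
  + (1) · M_53   where M_53 = det([3 0 -3 -1; -2 3 3 1; 3 1 -2 2; -3 -1 3 -4]) = -38
det = (+1)·(1)·(-38) = -38

det(P) = -38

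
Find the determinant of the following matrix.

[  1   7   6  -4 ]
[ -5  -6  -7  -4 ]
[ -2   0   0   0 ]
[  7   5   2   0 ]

312

Expand along row 3 (it has 3 zeros):
  + (-2) · M_31   where M_31 = det([7 6 -4; -6 -7 -4; 5 2 0]) = -156
det = (+1)·(-2)·(-156) = 312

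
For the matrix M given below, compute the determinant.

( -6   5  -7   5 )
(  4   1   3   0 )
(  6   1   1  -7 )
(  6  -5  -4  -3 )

2084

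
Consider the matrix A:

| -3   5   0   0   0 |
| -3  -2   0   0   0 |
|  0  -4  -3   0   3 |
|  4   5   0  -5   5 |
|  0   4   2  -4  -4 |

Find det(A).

A is block lower-triangular with a 2×2 block and a 3×3 block on the diagonal, so its determinant equals the product of the determinants of the diagonal blocks.
det of the 2×2 block = 21
det of the 3×3 block = -90
det = (21)·(-90) = -1890

-1890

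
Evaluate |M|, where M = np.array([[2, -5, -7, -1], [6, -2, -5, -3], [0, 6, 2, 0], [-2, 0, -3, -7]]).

1120

Expand along row 3 (it has 2 zeros):
  − (6) · M_32   where M_32 = det([2 -7 -1; 6 -5 -3; -2 -3 -7]) = -256
  + (2) · M_33   where M_33 = det([2 -5 -1; 6 -2 -3; -2 0 -7]) = -208
det = (-1)·(6)·(-256) + (+1)·(2)·(-208) = 1120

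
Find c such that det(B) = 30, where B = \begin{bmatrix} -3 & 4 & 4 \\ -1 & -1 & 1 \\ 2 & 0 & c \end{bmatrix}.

c = 2

Expanding along the column containing c, det(B) is linear in c: det(B) = (7)·c + (16).
Set (7)·c + (16) = 30  ⇒  (7)·c = 14  ⇒  c = 2.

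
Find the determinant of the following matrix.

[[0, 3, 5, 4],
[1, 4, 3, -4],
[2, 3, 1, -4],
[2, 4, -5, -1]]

-262

Expand along row 1 (it has 1 zero):
  − (3) · M_12   where M_12 = det([1 3 -4; 2 1 -4; 2 -5 -1]) = 9
  + (5) · M_13   where M_13 = det([1 4 -4; 2 3 -4; 2 4 -1]) = -19
  − (4) · M_14   where M_14 = det([1 4 3; 2 3 1; 2 4 -5]) = 35
det = (-1)·(3)·(9) + (+1)·(5)·(-19) + (-1)·(4)·(35) = -262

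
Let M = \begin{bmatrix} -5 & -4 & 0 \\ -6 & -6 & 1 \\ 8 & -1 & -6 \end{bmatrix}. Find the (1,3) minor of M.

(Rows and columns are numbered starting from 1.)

The minor is 54.

Delete row 1 and column 3; the remaining 2×2 submatrix is [-6 -6; 8 -1].
Its determinant is (-6)·(-1) − (-6)·8 = 54.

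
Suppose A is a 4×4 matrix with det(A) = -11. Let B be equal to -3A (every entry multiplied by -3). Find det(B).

For a 4×4 matrix, det(-3A) = (-3)^4·det(A) = 81·det(A).
det(B) = (81)·(-11) = -891

|B| = -891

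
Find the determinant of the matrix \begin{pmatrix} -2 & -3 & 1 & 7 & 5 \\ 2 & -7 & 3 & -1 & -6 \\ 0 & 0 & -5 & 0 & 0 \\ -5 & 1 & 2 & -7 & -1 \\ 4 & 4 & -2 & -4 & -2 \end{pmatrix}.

3280

Expand along row 3 (it has 4 zeros):
  + (-5) · M_33   where M_33 = det([-2 -3 7 5; 2 -7 -1 -6; -5 1 -7 -1; 4 4 -4 -2]) = -656
det = (+1)·(-5)·(-656) = 3280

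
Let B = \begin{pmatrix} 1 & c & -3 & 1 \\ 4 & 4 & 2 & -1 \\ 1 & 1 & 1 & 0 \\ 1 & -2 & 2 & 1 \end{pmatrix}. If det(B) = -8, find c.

Expanding along the row containing c, det(B) is linear in c: det(B) = (-1)·c + (-17).
Set (-1)·c + (-17) = -8  ⇒  (-1)·c = 9  ⇒  c = -9.

-9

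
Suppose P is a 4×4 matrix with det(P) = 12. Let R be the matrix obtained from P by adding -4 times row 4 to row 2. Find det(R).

Adding a multiple of one row to another leaves the determinant unchanged.
det(R) = (1)·(12) = 12

|R| = 12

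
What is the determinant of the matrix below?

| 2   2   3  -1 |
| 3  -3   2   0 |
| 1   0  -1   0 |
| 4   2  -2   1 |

41

Expand along row 3 (it has 2 zeros):
  + (1) · M_31   where M_31 = det([2 3 -1; -3 2 0; 2 -2 1]) = 11
  + (-1) · M_33   where M_33 = det([2 2 -1; 3 -3 0; 4 2 1]) = -30
det = (+1)·(1)·(11) + (+1)·(-1)·(-30) = 41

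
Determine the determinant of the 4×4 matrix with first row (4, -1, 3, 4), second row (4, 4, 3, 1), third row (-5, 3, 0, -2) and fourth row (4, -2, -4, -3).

Expand along row 3 (it has 1 zero):
  + (-5) · M_31   where M_31 = det([-1 3 4; 4 3 1; -2 -4 -3]) = -5
  − (3) · M_32   where M_32 = det([4 3 4; 4 3 1; 4 -4 -3]) = -84
  − (-2) · M_34   where M_34 = det([4 -1 3; 4 4 3; 4 -2 -4]) = -140
det = (+1)·(-5)·(-5) + (-1)·(3)·(-84) + (-1)·(-2)·(-140) = -3

The determinant is -3.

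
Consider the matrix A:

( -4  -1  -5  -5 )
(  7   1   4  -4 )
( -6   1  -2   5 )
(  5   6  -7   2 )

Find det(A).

Expand along row 1:
  + (-4) · M_11   where M_11 = det([1 4 -4; 1 -2 5; 6 -7 2]) = 123
  − (-1) · M_12   where M_12 = det([7 4 -4; -6 -2 5; 5 -7 2]) = 157
  + (-5) · M_13   where M_13 = det([7 1 -4; -6 1 5; 5 6 2]) = 5
  − (-5) · M_14   where M_14 = det([7 1 4; -6 1 -2; 5 6 -7]) = -181
det = (+1)·(-4)·(123) + (-1)·(-1)·(157) + (+1)·(-5)·(5) + (-1)·(-5)·(-181) = -1265

det(A) = -1265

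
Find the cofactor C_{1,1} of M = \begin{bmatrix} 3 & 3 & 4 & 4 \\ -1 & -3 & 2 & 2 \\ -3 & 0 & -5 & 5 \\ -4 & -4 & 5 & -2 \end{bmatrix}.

Delete row 1 and column 1; the remaining 3×3 submatrix is [-3 2 2; 0 -5 5; -4 5 -2].
Its determinant is -35.
The cofactor carries sign (−1)^(1+1) = +1, so C_{1,1} = +(-35) = -35.

-35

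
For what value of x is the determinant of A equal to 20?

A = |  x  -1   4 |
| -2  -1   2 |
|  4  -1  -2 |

x = 0

Expanding along the row containing x, det(A) is linear in x: det(A) = (4)·x + (20).
Set (4)·x + (20) = 20  ⇒  (4)·x = 0  ⇒  x = 0.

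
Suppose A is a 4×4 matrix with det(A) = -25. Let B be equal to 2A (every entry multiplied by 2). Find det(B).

For a 4×4 matrix, det(2A) = 2^4·det(A) = 16·det(A).
det(B) = (16)·(-25) = -400

-400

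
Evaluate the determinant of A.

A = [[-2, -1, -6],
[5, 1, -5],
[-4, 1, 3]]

Expand along row 1:
  + (-2) · |1 -5; 1 3| = (-2)·(3 − (-5)) = -16
  − (-1) · |5 -5; -4 3| = −(-1)·(15 − 20) = -5
  + (-6) · |5 1; -4 1| = (-6)·(5 − (-4)) = -54
Sum: (-16) + (-5) + (-54) = -75

The determinant is -75.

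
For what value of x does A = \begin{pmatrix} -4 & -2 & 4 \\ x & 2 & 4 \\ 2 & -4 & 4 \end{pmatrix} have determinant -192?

x = 8

Expanding along the column containing x, det(A) is linear in x: det(A) = (-8)·x + (-128).
Set (-8)·x + (-128) = -192  ⇒  (-8)·x = -64  ⇒  x = 8.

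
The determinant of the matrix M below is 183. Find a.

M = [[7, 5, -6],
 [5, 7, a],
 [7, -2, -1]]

Expanding along the row containing a, det(M) is linear in a: det(M) = (49)·a + (330).
Set (49)·a + (330) = 183  ⇒  (49)·a = -147  ⇒  a = -3.

-3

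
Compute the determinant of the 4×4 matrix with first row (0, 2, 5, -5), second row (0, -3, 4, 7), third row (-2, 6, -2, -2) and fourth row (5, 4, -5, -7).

Expand along column 1 (it has 2 zeros):
  + (-2) · M_31   where M_31 = det([2 5 -5; -3 4 7; 4 -5 -7]) = 54
  − (5) · M_41   where M_41 = det([2 5 -5; -3 4 7; 6 -2 -2]) = 282
det = (+1)·(-2)·(54) + (-1)·(5)·(282) = -1518

The determinant is -1518.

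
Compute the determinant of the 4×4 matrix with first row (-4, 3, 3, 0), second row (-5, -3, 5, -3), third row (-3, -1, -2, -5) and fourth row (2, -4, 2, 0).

Expand along column 4 (it has 2 zeros):
  + (-3) · M_24   where M_24 = det([-4 3 3; -3 -1 -2; 2 -4 2]) = 88
  − (-5) · M_34   where M_34 = det([-4 3 3; -5 -3 5; 2 -4 2]) = 82
det = (+1)·(-3)·(88) + (-1)·(-5)·(82) = 146

The determinant is 146.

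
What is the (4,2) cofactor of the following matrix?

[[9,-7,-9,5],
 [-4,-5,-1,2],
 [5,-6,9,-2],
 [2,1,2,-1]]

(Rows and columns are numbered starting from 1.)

Delete row 4 and column 2; the remaining 3×3 submatrix is [9 -9 5; -4 -1 2; 5 9 -2].
Its determinant is -317.
The cofactor carries sign (−1)^(4+2) = +1, so C_{4,2} = +(-317) = -317.

-317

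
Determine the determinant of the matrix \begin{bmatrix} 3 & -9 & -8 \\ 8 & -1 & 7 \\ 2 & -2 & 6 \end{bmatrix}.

442

Expand along row 1:
  + 3 · |-1 7; -2 6| = 3·(-6 − (-14)) = 24
  − (-9) · |8 7; 2 6| = −(-9)·(48 − 14) = 306
  + (-8) · |8 -1; 2 -2| = (-8)·(-16 − (-2)) = 112
Sum: (24) + (306) + (112) = 442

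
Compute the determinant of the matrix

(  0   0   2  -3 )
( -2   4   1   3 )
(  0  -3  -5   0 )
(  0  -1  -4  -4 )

Expand along column 1 (it has 3 zeros):
  − (-2) · M_21   where M_21 = det([0 2 -3; -3 -5 0; -1 -4 -4]) = -45
det = (-1)·(-2)·(-45) = -90

-90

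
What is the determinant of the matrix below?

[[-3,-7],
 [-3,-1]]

-18

det = (-3)·(-1) − (-7)·(-3) = 3 − 21 = -18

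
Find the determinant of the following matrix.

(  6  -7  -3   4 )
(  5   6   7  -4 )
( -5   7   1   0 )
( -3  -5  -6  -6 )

1798

Expand along row 3 (it has 1 zero):
  + (-5) · M_31   where M_31 = det([-7 -3 4; 6 7 -4; -5 -6 -6]) = 290
  − (7) · M_32   where M_32 = det([6 -3 4; 5 7 -4; -3 -6 -6]) = -558
  + (1) · M_33   where M_33 = det([6 -7 4; 5 6 -4; -3 -5 -6]) = -658
det = (+1)·(-5)·(290) + (-1)·(7)·(-558) + (+1)·(1)·(-658) = 1798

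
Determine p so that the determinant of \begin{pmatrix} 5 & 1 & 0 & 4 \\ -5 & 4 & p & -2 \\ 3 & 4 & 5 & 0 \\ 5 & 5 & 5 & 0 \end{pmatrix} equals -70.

Expanding along the column containing p, det(M) is linear in p: det(M) = (20)·p + (-230).
Set (20)·p + (-230) = -70  ⇒  (20)·p = 160  ⇒  p = 8.

p = 8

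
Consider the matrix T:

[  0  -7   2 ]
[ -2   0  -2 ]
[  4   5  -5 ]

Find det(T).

Expand along column 1:
  − (-2) · |-7 2; 5 -5| = −(-2)·(35 − 10) = 50
  + 4 · |-7 2; 0 -2| = 4·(14 − 0) = 56
Sum: (50) + (56) = 106

106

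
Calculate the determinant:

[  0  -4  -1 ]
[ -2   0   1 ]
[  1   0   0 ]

-4

Expand along column 2:
  − (-4) · |-2 1; 1 0| = −(-4)·(0 − 1) = -4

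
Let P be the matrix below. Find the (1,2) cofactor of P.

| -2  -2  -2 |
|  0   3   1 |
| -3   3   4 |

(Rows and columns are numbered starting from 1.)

Delete row 1 and column 2; the remaining 2×2 submatrix is [0 1; -3 4].
Its determinant is 0·4 − 1·(-3) = 3.
The cofactor carries sign (−1)^(1+2) = −1, so C_{1,2} = −(3) = -3.

-3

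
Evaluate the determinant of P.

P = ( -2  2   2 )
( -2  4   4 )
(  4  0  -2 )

8

Expand along column 2:
  − 2 · |-2 4; 4 -2| = −2·(4 − 16) = 24
  + 4 · |-2 2; 4 -2| = 4·(4 − 8) = -16
Sum: (24) + (-16) = 8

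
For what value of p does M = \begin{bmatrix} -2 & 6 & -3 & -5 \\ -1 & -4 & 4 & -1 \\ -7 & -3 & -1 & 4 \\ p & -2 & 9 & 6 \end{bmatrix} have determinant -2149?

Expanding along the row containing p, det(M) is linear in p: det(M) = (47)·p + (-2431).
Set (47)·p + (-2431) = -2149  ⇒  (47)·p = 282  ⇒  p = 6.

6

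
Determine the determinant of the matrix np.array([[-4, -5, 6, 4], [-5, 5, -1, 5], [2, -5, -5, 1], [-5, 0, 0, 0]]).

The determinant is -2100.

Expand along row 4 (it has 3 zeros):
  − (-5) · M_41   where M_41 = det([-5 6 4; 5 -1 5; -5 -5 1]) = -420
det = (-1)·(-5)·(-420) = -2100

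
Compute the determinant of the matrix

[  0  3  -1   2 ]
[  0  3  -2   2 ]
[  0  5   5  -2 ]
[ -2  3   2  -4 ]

The determinant is 32.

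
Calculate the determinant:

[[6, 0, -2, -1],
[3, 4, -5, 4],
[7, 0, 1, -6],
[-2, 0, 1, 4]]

332

Expand along column 2 (it has 3 zeros):
  + (4) · M_22   where M_22 = det([6 -2 -1; 7 1 -6; -2 1 4]) = 83
det = (+1)·(4)·(83) = 332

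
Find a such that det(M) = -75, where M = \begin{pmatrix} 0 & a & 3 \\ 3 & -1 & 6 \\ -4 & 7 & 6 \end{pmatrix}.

a = 3

Expanding along the row containing a, det(M) is linear in a: det(M) = (-42)·a + (51).
Set (-42)·a + (51) = -75  ⇒  (-42)·a = -126  ⇒  a = 3.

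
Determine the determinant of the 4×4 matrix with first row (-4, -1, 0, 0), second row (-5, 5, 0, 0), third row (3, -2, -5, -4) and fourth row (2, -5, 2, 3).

The matrix is block lower-triangular with a 2×2 block and a 2×2 block on the diagonal, so its determinant equals the product of the determinants of the diagonal blocks.
det of the 2×2 block = -25
det of the 2×2 block = -7
det = (-25)·(-7) = 175

175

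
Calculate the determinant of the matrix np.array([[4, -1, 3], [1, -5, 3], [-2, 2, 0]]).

-42

Expand along row 3:
  + (-2) · |-1 3; -5 3| = (-2)·(-3 − (-15)) = -24
  − 2 · |4 3; 1 3| = −2·(12 − 3) = -18
Sum: (-24) + (-18) = -42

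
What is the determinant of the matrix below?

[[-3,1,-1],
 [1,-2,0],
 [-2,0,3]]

The determinant is 19.

Expand along row 2:
  − 1 · |1 -1; 0 3| = −1·(3 − 0) = -3
  + (-2) · |-3 -1; -2 3| = (-2)·(-9 − 2) = 22
Sum: (-3) + (22) = 19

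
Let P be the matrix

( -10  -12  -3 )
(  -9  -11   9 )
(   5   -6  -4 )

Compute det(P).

Expand along column 1:
  + (-10) · |-11 9; -6 -4| = (-10)·(44 − (-54)) = -980
  − (-9) · |-12 -3; -6 -4| = −(-9)·(48 − 18) = 270
  + 5 · |-12 -3; -11 9| = 5·(-108 − 33) = -705
Sum: (-980) + (270) + (-705) = -1415

det(P) = -1415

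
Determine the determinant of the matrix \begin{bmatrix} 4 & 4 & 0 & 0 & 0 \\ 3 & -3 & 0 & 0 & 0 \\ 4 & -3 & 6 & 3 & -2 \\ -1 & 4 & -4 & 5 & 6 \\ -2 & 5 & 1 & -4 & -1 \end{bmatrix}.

The determinant is -2352.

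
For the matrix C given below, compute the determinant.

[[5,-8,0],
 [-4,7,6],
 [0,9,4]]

-258

Expand along column 1:
  + 5 · |7 6; 9 4| = 5·(28 − 54) = -130
  − (-4) · |-8 0; 9 4| = −(-4)·(-32 − 0) = -128
Sum: (-130) + (-128) = -258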